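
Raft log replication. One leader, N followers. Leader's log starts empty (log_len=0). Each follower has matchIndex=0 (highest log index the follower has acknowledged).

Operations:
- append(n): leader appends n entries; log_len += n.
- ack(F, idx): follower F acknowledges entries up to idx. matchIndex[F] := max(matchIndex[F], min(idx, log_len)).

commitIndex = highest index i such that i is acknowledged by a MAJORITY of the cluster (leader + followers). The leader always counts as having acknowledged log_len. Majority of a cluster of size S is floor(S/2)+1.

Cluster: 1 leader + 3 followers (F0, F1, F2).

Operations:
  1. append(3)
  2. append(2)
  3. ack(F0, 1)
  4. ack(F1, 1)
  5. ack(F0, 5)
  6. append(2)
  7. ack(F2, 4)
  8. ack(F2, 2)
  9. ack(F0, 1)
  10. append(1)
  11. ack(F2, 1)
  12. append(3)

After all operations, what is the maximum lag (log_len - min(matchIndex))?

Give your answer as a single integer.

Op 1: append 3 -> log_len=3
Op 2: append 2 -> log_len=5
Op 3: F0 acks idx 1 -> match: F0=1 F1=0 F2=0; commitIndex=0
Op 4: F1 acks idx 1 -> match: F0=1 F1=1 F2=0; commitIndex=1
Op 5: F0 acks idx 5 -> match: F0=5 F1=1 F2=0; commitIndex=1
Op 6: append 2 -> log_len=7
Op 7: F2 acks idx 4 -> match: F0=5 F1=1 F2=4; commitIndex=4
Op 8: F2 acks idx 2 -> match: F0=5 F1=1 F2=4; commitIndex=4
Op 9: F0 acks idx 1 -> match: F0=5 F1=1 F2=4; commitIndex=4
Op 10: append 1 -> log_len=8
Op 11: F2 acks idx 1 -> match: F0=5 F1=1 F2=4; commitIndex=4
Op 12: append 3 -> log_len=11

Answer: 10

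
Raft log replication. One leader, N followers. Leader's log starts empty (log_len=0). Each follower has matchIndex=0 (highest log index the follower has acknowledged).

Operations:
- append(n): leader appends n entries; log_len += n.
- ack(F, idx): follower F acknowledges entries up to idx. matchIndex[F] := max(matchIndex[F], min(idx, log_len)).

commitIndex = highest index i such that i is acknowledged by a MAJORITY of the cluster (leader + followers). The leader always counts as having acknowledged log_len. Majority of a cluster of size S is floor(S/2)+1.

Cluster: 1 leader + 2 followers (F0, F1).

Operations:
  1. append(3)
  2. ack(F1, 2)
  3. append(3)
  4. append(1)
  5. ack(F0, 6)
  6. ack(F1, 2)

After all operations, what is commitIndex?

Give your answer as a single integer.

Answer: 6

Derivation:
Op 1: append 3 -> log_len=3
Op 2: F1 acks idx 2 -> match: F0=0 F1=2; commitIndex=2
Op 3: append 3 -> log_len=6
Op 4: append 1 -> log_len=7
Op 5: F0 acks idx 6 -> match: F0=6 F1=2; commitIndex=6
Op 6: F1 acks idx 2 -> match: F0=6 F1=2; commitIndex=6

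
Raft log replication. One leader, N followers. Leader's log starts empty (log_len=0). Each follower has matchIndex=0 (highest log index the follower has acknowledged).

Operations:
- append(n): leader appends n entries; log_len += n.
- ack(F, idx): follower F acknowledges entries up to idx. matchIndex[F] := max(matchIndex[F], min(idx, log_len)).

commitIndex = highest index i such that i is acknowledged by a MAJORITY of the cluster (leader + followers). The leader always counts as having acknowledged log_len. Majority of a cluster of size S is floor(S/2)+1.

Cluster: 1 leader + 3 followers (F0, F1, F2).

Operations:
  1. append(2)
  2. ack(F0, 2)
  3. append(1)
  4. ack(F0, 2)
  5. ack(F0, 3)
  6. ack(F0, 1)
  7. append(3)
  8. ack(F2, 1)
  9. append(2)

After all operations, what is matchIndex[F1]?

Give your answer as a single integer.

Answer: 0

Derivation:
Op 1: append 2 -> log_len=2
Op 2: F0 acks idx 2 -> match: F0=2 F1=0 F2=0; commitIndex=0
Op 3: append 1 -> log_len=3
Op 4: F0 acks idx 2 -> match: F0=2 F1=0 F2=0; commitIndex=0
Op 5: F0 acks idx 3 -> match: F0=3 F1=0 F2=0; commitIndex=0
Op 6: F0 acks idx 1 -> match: F0=3 F1=0 F2=0; commitIndex=0
Op 7: append 3 -> log_len=6
Op 8: F2 acks idx 1 -> match: F0=3 F1=0 F2=1; commitIndex=1
Op 9: append 2 -> log_len=8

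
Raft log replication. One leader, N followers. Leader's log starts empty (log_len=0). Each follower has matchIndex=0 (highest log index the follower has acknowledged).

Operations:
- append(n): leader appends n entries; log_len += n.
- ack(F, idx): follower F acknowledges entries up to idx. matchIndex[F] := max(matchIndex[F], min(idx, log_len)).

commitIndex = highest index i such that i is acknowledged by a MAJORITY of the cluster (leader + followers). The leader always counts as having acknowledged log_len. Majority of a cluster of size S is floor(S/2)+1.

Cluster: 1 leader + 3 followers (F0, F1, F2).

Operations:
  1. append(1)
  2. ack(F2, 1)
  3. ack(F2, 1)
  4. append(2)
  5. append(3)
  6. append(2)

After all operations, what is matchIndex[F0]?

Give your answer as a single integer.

Op 1: append 1 -> log_len=1
Op 2: F2 acks idx 1 -> match: F0=0 F1=0 F2=1; commitIndex=0
Op 3: F2 acks idx 1 -> match: F0=0 F1=0 F2=1; commitIndex=0
Op 4: append 2 -> log_len=3
Op 5: append 3 -> log_len=6
Op 6: append 2 -> log_len=8

Answer: 0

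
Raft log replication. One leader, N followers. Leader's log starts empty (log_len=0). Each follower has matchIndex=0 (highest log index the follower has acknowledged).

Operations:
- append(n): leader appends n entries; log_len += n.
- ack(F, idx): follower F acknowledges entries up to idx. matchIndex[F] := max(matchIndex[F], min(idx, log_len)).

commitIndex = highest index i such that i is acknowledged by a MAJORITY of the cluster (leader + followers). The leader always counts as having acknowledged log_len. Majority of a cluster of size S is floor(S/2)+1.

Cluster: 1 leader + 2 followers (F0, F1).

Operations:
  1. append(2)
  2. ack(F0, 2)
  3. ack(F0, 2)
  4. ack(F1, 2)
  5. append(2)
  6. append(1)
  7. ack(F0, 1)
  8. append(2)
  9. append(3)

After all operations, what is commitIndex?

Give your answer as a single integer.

Op 1: append 2 -> log_len=2
Op 2: F0 acks idx 2 -> match: F0=2 F1=0; commitIndex=2
Op 3: F0 acks idx 2 -> match: F0=2 F1=0; commitIndex=2
Op 4: F1 acks idx 2 -> match: F0=2 F1=2; commitIndex=2
Op 5: append 2 -> log_len=4
Op 6: append 1 -> log_len=5
Op 7: F0 acks idx 1 -> match: F0=2 F1=2; commitIndex=2
Op 8: append 2 -> log_len=7
Op 9: append 3 -> log_len=10

Answer: 2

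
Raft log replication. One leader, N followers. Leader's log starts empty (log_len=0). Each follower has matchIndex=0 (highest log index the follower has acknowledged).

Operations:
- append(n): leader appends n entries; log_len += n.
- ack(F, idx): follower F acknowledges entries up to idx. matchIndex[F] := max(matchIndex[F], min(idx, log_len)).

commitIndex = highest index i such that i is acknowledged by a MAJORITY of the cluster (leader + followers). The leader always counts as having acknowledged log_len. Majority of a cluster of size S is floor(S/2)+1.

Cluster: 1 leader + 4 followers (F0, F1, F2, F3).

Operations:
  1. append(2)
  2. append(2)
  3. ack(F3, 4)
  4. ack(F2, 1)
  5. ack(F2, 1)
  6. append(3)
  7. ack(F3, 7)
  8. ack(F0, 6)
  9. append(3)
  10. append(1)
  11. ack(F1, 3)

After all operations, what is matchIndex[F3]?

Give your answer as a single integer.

Op 1: append 2 -> log_len=2
Op 2: append 2 -> log_len=4
Op 3: F3 acks idx 4 -> match: F0=0 F1=0 F2=0 F3=4; commitIndex=0
Op 4: F2 acks idx 1 -> match: F0=0 F1=0 F2=1 F3=4; commitIndex=1
Op 5: F2 acks idx 1 -> match: F0=0 F1=0 F2=1 F3=4; commitIndex=1
Op 6: append 3 -> log_len=7
Op 7: F3 acks idx 7 -> match: F0=0 F1=0 F2=1 F3=7; commitIndex=1
Op 8: F0 acks idx 6 -> match: F0=6 F1=0 F2=1 F3=7; commitIndex=6
Op 9: append 3 -> log_len=10
Op 10: append 1 -> log_len=11
Op 11: F1 acks idx 3 -> match: F0=6 F1=3 F2=1 F3=7; commitIndex=6

Answer: 7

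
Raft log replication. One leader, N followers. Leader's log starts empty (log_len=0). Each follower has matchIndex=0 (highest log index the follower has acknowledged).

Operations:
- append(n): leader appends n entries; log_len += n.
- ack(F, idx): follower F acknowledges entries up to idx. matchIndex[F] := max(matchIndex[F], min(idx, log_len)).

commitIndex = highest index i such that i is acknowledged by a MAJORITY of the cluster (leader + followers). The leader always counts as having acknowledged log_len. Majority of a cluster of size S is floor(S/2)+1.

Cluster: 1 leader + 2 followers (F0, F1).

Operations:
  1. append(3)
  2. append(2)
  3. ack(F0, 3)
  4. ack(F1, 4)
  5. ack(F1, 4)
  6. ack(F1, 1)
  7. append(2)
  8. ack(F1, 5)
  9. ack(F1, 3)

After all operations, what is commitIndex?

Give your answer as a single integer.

Op 1: append 3 -> log_len=3
Op 2: append 2 -> log_len=5
Op 3: F0 acks idx 3 -> match: F0=3 F1=0; commitIndex=3
Op 4: F1 acks idx 4 -> match: F0=3 F1=4; commitIndex=4
Op 5: F1 acks idx 4 -> match: F0=3 F1=4; commitIndex=4
Op 6: F1 acks idx 1 -> match: F0=3 F1=4; commitIndex=4
Op 7: append 2 -> log_len=7
Op 8: F1 acks idx 5 -> match: F0=3 F1=5; commitIndex=5
Op 9: F1 acks idx 3 -> match: F0=3 F1=5; commitIndex=5

Answer: 5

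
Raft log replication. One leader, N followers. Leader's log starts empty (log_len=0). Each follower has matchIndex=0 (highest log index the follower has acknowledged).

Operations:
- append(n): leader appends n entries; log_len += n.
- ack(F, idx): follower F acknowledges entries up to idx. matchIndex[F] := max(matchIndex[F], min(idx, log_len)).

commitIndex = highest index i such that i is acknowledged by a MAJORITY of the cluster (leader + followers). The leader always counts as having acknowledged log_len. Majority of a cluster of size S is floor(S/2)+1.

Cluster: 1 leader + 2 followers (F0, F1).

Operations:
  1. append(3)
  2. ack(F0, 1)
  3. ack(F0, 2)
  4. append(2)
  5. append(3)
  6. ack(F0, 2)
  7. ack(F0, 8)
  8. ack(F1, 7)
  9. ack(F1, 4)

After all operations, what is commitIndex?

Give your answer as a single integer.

Op 1: append 3 -> log_len=3
Op 2: F0 acks idx 1 -> match: F0=1 F1=0; commitIndex=1
Op 3: F0 acks idx 2 -> match: F0=2 F1=0; commitIndex=2
Op 4: append 2 -> log_len=5
Op 5: append 3 -> log_len=8
Op 6: F0 acks idx 2 -> match: F0=2 F1=0; commitIndex=2
Op 7: F0 acks idx 8 -> match: F0=8 F1=0; commitIndex=8
Op 8: F1 acks idx 7 -> match: F0=8 F1=7; commitIndex=8
Op 9: F1 acks idx 4 -> match: F0=8 F1=7; commitIndex=8

Answer: 8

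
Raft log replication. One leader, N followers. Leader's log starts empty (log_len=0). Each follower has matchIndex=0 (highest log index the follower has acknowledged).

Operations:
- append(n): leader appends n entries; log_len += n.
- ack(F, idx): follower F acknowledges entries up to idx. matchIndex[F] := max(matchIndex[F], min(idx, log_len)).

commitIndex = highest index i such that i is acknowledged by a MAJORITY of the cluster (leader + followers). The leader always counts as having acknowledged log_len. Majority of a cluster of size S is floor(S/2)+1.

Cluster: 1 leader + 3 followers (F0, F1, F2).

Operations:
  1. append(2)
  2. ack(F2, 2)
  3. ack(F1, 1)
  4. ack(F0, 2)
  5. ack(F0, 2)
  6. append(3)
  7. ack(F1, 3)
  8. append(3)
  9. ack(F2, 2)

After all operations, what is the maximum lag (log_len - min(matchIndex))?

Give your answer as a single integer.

Answer: 6

Derivation:
Op 1: append 2 -> log_len=2
Op 2: F2 acks idx 2 -> match: F0=0 F1=0 F2=2; commitIndex=0
Op 3: F1 acks idx 1 -> match: F0=0 F1=1 F2=2; commitIndex=1
Op 4: F0 acks idx 2 -> match: F0=2 F1=1 F2=2; commitIndex=2
Op 5: F0 acks idx 2 -> match: F0=2 F1=1 F2=2; commitIndex=2
Op 6: append 3 -> log_len=5
Op 7: F1 acks idx 3 -> match: F0=2 F1=3 F2=2; commitIndex=2
Op 8: append 3 -> log_len=8
Op 9: F2 acks idx 2 -> match: F0=2 F1=3 F2=2; commitIndex=2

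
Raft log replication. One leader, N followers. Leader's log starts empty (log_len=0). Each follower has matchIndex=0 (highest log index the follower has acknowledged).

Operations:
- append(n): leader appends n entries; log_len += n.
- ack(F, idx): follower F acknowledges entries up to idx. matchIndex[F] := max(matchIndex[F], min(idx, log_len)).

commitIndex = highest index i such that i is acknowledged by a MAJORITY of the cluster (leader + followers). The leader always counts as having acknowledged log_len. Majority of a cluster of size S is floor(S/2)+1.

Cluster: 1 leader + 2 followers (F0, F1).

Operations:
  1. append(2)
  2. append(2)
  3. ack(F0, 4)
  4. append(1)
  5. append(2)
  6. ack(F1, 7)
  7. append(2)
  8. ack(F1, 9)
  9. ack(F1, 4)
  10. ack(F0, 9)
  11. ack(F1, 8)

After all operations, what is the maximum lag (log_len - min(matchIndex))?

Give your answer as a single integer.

Answer: 0

Derivation:
Op 1: append 2 -> log_len=2
Op 2: append 2 -> log_len=4
Op 3: F0 acks idx 4 -> match: F0=4 F1=0; commitIndex=4
Op 4: append 1 -> log_len=5
Op 5: append 2 -> log_len=7
Op 6: F1 acks idx 7 -> match: F0=4 F1=7; commitIndex=7
Op 7: append 2 -> log_len=9
Op 8: F1 acks idx 9 -> match: F0=4 F1=9; commitIndex=9
Op 9: F1 acks idx 4 -> match: F0=4 F1=9; commitIndex=9
Op 10: F0 acks idx 9 -> match: F0=9 F1=9; commitIndex=9
Op 11: F1 acks idx 8 -> match: F0=9 F1=9; commitIndex=9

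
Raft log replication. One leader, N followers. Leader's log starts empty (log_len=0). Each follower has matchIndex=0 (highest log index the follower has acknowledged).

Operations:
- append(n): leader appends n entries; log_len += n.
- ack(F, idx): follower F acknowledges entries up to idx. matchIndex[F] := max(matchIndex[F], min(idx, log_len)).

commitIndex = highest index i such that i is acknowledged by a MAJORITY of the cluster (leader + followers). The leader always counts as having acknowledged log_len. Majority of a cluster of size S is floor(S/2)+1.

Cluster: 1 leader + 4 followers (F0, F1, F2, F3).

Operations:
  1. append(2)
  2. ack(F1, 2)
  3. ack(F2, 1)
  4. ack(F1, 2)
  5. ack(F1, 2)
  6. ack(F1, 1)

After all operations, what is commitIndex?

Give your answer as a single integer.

Op 1: append 2 -> log_len=2
Op 2: F1 acks idx 2 -> match: F0=0 F1=2 F2=0 F3=0; commitIndex=0
Op 3: F2 acks idx 1 -> match: F0=0 F1=2 F2=1 F3=0; commitIndex=1
Op 4: F1 acks idx 2 -> match: F0=0 F1=2 F2=1 F3=0; commitIndex=1
Op 5: F1 acks idx 2 -> match: F0=0 F1=2 F2=1 F3=0; commitIndex=1
Op 6: F1 acks idx 1 -> match: F0=0 F1=2 F2=1 F3=0; commitIndex=1

Answer: 1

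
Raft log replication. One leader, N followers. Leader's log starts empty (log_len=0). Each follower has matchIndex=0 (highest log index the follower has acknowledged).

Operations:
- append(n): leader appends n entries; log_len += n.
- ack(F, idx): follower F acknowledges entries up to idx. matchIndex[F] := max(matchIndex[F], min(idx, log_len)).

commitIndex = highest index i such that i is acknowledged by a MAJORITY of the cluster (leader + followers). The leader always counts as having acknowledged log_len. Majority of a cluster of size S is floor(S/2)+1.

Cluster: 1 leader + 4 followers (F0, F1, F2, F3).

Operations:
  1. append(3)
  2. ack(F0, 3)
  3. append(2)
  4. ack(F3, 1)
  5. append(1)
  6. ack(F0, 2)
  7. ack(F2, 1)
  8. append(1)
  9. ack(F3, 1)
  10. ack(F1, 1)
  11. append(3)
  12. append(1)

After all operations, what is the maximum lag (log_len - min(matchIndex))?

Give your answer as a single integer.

Answer: 10

Derivation:
Op 1: append 3 -> log_len=3
Op 2: F0 acks idx 3 -> match: F0=3 F1=0 F2=0 F3=0; commitIndex=0
Op 3: append 2 -> log_len=5
Op 4: F3 acks idx 1 -> match: F0=3 F1=0 F2=0 F3=1; commitIndex=1
Op 5: append 1 -> log_len=6
Op 6: F0 acks idx 2 -> match: F0=3 F1=0 F2=0 F3=1; commitIndex=1
Op 7: F2 acks idx 1 -> match: F0=3 F1=0 F2=1 F3=1; commitIndex=1
Op 8: append 1 -> log_len=7
Op 9: F3 acks idx 1 -> match: F0=3 F1=0 F2=1 F3=1; commitIndex=1
Op 10: F1 acks idx 1 -> match: F0=3 F1=1 F2=1 F3=1; commitIndex=1
Op 11: append 3 -> log_len=10
Op 12: append 1 -> log_len=11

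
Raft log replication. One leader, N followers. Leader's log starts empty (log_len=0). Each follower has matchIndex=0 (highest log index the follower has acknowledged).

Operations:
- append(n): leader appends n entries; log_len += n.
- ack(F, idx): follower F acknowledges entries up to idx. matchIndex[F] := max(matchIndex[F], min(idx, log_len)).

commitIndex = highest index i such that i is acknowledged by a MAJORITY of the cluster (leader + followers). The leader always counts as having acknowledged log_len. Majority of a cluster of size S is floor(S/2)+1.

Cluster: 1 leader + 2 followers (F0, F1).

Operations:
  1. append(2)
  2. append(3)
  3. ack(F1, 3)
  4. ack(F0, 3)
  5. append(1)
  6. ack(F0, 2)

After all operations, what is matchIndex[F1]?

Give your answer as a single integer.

Answer: 3

Derivation:
Op 1: append 2 -> log_len=2
Op 2: append 3 -> log_len=5
Op 3: F1 acks idx 3 -> match: F0=0 F1=3; commitIndex=3
Op 4: F0 acks idx 3 -> match: F0=3 F1=3; commitIndex=3
Op 5: append 1 -> log_len=6
Op 6: F0 acks idx 2 -> match: F0=3 F1=3; commitIndex=3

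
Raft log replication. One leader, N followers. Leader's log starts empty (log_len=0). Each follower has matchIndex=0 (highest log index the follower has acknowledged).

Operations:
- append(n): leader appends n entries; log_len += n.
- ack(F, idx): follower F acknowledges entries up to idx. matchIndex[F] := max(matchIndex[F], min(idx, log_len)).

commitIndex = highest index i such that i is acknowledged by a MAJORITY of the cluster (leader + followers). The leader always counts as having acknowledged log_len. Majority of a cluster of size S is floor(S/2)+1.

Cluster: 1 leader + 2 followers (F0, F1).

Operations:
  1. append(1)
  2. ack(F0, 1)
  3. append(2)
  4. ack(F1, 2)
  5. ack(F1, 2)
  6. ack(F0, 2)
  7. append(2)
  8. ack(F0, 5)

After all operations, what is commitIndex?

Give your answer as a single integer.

Op 1: append 1 -> log_len=1
Op 2: F0 acks idx 1 -> match: F0=1 F1=0; commitIndex=1
Op 3: append 2 -> log_len=3
Op 4: F1 acks idx 2 -> match: F0=1 F1=2; commitIndex=2
Op 5: F1 acks idx 2 -> match: F0=1 F1=2; commitIndex=2
Op 6: F0 acks idx 2 -> match: F0=2 F1=2; commitIndex=2
Op 7: append 2 -> log_len=5
Op 8: F0 acks idx 5 -> match: F0=5 F1=2; commitIndex=5

Answer: 5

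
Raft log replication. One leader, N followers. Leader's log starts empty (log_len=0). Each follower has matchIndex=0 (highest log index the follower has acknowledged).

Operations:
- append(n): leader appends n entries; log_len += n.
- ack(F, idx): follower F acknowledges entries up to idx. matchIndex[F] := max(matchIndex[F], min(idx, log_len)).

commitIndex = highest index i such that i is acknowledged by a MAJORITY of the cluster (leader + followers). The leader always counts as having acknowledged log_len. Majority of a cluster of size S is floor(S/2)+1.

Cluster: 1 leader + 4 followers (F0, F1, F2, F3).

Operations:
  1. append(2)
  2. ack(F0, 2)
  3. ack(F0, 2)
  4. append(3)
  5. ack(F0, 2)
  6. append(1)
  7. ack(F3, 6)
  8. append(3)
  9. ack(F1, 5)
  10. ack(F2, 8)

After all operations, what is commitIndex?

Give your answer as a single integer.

Op 1: append 2 -> log_len=2
Op 2: F0 acks idx 2 -> match: F0=2 F1=0 F2=0 F3=0; commitIndex=0
Op 3: F0 acks idx 2 -> match: F0=2 F1=0 F2=0 F3=0; commitIndex=0
Op 4: append 3 -> log_len=5
Op 5: F0 acks idx 2 -> match: F0=2 F1=0 F2=0 F3=0; commitIndex=0
Op 6: append 1 -> log_len=6
Op 7: F3 acks idx 6 -> match: F0=2 F1=0 F2=0 F3=6; commitIndex=2
Op 8: append 3 -> log_len=9
Op 9: F1 acks idx 5 -> match: F0=2 F1=5 F2=0 F3=6; commitIndex=5
Op 10: F2 acks idx 8 -> match: F0=2 F1=5 F2=8 F3=6; commitIndex=6

Answer: 6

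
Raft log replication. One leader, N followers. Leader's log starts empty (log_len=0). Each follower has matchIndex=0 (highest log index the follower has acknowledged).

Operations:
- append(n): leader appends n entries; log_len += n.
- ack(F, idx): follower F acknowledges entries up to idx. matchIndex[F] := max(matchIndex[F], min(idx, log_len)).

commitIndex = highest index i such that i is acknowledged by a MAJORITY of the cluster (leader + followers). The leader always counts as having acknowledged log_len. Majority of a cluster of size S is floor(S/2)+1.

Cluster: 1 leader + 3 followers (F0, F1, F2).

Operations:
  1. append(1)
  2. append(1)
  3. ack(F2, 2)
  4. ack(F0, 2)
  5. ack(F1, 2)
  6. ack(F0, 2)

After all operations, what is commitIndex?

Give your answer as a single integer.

Op 1: append 1 -> log_len=1
Op 2: append 1 -> log_len=2
Op 3: F2 acks idx 2 -> match: F0=0 F1=0 F2=2; commitIndex=0
Op 4: F0 acks idx 2 -> match: F0=2 F1=0 F2=2; commitIndex=2
Op 5: F1 acks idx 2 -> match: F0=2 F1=2 F2=2; commitIndex=2
Op 6: F0 acks idx 2 -> match: F0=2 F1=2 F2=2; commitIndex=2

Answer: 2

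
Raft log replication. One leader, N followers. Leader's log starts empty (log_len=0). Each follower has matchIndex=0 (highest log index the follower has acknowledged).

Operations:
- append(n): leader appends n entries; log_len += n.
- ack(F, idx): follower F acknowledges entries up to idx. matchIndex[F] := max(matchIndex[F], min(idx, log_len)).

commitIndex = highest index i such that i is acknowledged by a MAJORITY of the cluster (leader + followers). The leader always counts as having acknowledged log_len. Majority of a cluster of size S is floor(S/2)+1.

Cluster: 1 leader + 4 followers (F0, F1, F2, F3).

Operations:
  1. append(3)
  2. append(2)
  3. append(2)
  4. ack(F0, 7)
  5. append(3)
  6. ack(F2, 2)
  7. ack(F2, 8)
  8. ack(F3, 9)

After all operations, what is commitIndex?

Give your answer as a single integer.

Answer: 8

Derivation:
Op 1: append 3 -> log_len=3
Op 2: append 2 -> log_len=5
Op 3: append 2 -> log_len=7
Op 4: F0 acks idx 7 -> match: F0=7 F1=0 F2=0 F3=0; commitIndex=0
Op 5: append 3 -> log_len=10
Op 6: F2 acks idx 2 -> match: F0=7 F1=0 F2=2 F3=0; commitIndex=2
Op 7: F2 acks idx 8 -> match: F0=7 F1=0 F2=8 F3=0; commitIndex=7
Op 8: F3 acks idx 9 -> match: F0=7 F1=0 F2=8 F3=9; commitIndex=8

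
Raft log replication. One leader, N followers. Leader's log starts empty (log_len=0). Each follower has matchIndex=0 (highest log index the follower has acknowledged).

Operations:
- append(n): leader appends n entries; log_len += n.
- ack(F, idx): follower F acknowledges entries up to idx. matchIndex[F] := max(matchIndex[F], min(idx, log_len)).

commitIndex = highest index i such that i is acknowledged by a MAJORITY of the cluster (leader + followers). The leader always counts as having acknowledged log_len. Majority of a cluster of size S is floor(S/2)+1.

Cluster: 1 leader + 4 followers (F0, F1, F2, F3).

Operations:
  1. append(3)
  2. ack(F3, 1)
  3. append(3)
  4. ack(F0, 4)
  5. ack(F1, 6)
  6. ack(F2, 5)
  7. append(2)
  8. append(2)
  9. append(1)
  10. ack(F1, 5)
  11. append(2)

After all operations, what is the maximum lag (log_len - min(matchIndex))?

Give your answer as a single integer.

Answer: 12

Derivation:
Op 1: append 3 -> log_len=3
Op 2: F3 acks idx 1 -> match: F0=0 F1=0 F2=0 F3=1; commitIndex=0
Op 3: append 3 -> log_len=6
Op 4: F0 acks idx 4 -> match: F0=4 F1=0 F2=0 F3=1; commitIndex=1
Op 5: F1 acks idx 6 -> match: F0=4 F1=6 F2=0 F3=1; commitIndex=4
Op 6: F2 acks idx 5 -> match: F0=4 F1=6 F2=5 F3=1; commitIndex=5
Op 7: append 2 -> log_len=8
Op 8: append 2 -> log_len=10
Op 9: append 1 -> log_len=11
Op 10: F1 acks idx 5 -> match: F0=4 F1=6 F2=5 F3=1; commitIndex=5
Op 11: append 2 -> log_len=13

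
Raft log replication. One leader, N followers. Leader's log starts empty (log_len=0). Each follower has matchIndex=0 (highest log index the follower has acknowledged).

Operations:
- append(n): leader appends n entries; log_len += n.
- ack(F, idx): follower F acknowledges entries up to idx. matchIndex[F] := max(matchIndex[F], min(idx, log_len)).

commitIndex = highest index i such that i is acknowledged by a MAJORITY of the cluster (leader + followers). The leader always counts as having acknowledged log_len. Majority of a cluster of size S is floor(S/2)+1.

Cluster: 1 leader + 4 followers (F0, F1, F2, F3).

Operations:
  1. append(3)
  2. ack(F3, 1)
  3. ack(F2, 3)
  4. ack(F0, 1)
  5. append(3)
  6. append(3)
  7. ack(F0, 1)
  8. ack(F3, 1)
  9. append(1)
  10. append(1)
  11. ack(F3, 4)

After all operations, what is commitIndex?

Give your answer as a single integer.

Answer: 3

Derivation:
Op 1: append 3 -> log_len=3
Op 2: F3 acks idx 1 -> match: F0=0 F1=0 F2=0 F3=1; commitIndex=0
Op 3: F2 acks idx 3 -> match: F0=0 F1=0 F2=3 F3=1; commitIndex=1
Op 4: F0 acks idx 1 -> match: F0=1 F1=0 F2=3 F3=1; commitIndex=1
Op 5: append 3 -> log_len=6
Op 6: append 3 -> log_len=9
Op 7: F0 acks idx 1 -> match: F0=1 F1=0 F2=3 F3=1; commitIndex=1
Op 8: F3 acks idx 1 -> match: F0=1 F1=0 F2=3 F3=1; commitIndex=1
Op 9: append 1 -> log_len=10
Op 10: append 1 -> log_len=11
Op 11: F3 acks idx 4 -> match: F0=1 F1=0 F2=3 F3=4; commitIndex=3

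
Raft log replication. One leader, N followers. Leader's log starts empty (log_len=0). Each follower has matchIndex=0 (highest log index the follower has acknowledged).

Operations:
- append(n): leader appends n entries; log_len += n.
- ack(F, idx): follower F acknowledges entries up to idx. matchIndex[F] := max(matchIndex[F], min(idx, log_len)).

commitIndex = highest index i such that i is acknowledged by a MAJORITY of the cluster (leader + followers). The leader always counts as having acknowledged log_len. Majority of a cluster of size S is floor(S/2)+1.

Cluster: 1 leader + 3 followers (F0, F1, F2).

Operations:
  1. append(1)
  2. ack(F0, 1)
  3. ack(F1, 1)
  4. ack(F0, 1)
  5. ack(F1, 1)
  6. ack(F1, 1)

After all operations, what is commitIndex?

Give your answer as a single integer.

Op 1: append 1 -> log_len=1
Op 2: F0 acks idx 1 -> match: F0=1 F1=0 F2=0; commitIndex=0
Op 3: F1 acks idx 1 -> match: F0=1 F1=1 F2=0; commitIndex=1
Op 4: F0 acks idx 1 -> match: F0=1 F1=1 F2=0; commitIndex=1
Op 5: F1 acks idx 1 -> match: F0=1 F1=1 F2=0; commitIndex=1
Op 6: F1 acks idx 1 -> match: F0=1 F1=1 F2=0; commitIndex=1

Answer: 1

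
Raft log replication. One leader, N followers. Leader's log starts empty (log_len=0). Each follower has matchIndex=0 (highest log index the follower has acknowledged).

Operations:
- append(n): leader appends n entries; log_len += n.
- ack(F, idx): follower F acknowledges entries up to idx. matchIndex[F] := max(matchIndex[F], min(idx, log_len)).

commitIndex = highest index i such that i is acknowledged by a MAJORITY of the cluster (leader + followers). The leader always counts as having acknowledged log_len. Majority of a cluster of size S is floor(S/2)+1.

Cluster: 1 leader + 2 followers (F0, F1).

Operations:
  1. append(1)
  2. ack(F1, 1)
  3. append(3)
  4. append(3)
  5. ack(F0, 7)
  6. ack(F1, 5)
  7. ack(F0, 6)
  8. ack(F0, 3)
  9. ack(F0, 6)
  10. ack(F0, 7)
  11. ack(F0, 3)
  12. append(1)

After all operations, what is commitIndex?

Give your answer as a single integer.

Op 1: append 1 -> log_len=1
Op 2: F1 acks idx 1 -> match: F0=0 F1=1; commitIndex=1
Op 3: append 3 -> log_len=4
Op 4: append 3 -> log_len=7
Op 5: F0 acks idx 7 -> match: F0=7 F1=1; commitIndex=7
Op 6: F1 acks idx 5 -> match: F0=7 F1=5; commitIndex=7
Op 7: F0 acks idx 6 -> match: F0=7 F1=5; commitIndex=7
Op 8: F0 acks idx 3 -> match: F0=7 F1=5; commitIndex=7
Op 9: F0 acks idx 6 -> match: F0=7 F1=5; commitIndex=7
Op 10: F0 acks idx 7 -> match: F0=7 F1=5; commitIndex=7
Op 11: F0 acks idx 3 -> match: F0=7 F1=5; commitIndex=7
Op 12: append 1 -> log_len=8

Answer: 7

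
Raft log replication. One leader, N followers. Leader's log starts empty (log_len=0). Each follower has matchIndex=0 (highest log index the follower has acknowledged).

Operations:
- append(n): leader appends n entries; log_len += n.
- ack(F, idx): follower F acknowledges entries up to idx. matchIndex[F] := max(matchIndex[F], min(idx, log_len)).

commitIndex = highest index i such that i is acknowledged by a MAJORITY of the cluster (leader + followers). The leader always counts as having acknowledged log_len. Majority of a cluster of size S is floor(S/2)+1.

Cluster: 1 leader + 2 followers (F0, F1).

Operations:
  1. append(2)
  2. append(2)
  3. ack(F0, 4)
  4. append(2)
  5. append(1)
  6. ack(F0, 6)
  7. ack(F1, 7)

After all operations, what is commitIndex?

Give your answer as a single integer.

Answer: 7

Derivation:
Op 1: append 2 -> log_len=2
Op 2: append 2 -> log_len=4
Op 3: F0 acks idx 4 -> match: F0=4 F1=0; commitIndex=4
Op 4: append 2 -> log_len=6
Op 5: append 1 -> log_len=7
Op 6: F0 acks idx 6 -> match: F0=6 F1=0; commitIndex=6
Op 7: F1 acks idx 7 -> match: F0=6 F1=7; commitIndex=7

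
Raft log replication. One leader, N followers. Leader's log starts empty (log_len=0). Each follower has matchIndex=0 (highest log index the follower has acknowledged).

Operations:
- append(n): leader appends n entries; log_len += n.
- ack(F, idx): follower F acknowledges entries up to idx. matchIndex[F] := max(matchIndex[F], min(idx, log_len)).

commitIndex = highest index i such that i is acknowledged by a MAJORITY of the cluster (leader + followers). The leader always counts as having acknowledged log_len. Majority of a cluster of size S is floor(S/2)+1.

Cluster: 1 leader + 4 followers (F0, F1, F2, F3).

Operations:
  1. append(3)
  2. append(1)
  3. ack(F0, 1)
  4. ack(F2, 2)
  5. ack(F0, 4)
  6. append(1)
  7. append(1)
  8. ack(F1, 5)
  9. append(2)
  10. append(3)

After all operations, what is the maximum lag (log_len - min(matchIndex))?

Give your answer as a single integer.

Op 1: append 3 -> log_len=3
Op 2: append 1 -> log_len=4
Op 3: F0 acks idx 1 -> match: F0=1 F1=0 F2=0 F3=0; commitIndex=0
Op 4: F2 acks idx 2 -> match: F0=1 F1=0 F2=2 F3=0; commitIndex=1
Op 5: F0 acks idx 4 -> match: F0=4 F1=0 F2=2 F3=0; commitIndex=2
Op 6: append 1 -> log_len=5
Op 7: append 1 -> log_len=6
Op 8: F1 acks idx 5 -> match: F0=4 F1=5 F2=2 F3=0; commitIndex=4
Op 9: append 2 -> log_len=8
Op 10: append 3 -> log_len=11

Answer: 11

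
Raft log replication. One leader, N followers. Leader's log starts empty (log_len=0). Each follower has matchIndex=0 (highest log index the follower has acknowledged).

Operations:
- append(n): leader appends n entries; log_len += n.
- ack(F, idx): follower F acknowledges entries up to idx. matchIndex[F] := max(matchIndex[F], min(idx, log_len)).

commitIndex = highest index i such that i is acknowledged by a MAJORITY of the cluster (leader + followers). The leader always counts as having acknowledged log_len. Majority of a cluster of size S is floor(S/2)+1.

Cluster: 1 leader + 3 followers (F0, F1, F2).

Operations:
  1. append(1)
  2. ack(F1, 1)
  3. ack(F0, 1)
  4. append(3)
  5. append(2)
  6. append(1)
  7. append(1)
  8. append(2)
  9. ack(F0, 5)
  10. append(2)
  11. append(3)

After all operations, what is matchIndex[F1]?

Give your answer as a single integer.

Op 1: append 1 -> log_len=1
Op 2: F1 acks idx 1 -> match: F0=0 F1=1 F2=0; commitIndex=0
Op 3: F0 acks idx 1 -> match: F0=1 F1=1 F2=0; commitIndex=1
Op 4: append 3 -> log_len=4
Op 5: append 2 -> log_len=6
Op 6: append 1 -> log_len=7
Op 7: append 1 -> log_len=8
Op 8: append 2 -> log_len=10
Op 9: F0 acks idx 5 -> match: F0=5 F1=1 F2=0; commitIndex=1
Op 10: append 2 -> log_len=12
Op 11: append 3 -> log_len=15

Answer: 1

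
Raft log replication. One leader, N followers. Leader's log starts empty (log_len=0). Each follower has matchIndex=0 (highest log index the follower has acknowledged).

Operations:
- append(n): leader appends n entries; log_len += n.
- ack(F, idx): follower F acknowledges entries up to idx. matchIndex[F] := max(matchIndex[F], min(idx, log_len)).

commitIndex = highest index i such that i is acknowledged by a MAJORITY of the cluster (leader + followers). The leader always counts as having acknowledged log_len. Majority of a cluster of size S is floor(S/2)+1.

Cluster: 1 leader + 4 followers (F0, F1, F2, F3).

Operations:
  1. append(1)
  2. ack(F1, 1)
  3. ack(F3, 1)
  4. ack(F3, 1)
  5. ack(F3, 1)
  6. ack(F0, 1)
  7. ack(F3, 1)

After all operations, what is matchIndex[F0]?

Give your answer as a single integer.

Op 1: append 1 -> log_len=1
Op 2: F1 acks idx 1 -> match: F0=0 F1=1 F2=0 F3=0; commitIndex=0
Op 3: F3 acks idx 1 -> match: F0=0 F1=1 F2=0 F3=1; commitIndex=1
Op 4: F3 acks idx 1 -> match: F0=0 F1=1 F2=0 F3=1; commitIndex=1
Op 5: F3 acks idx 1 -> match: F0=0 F1=1 F2=0 F3=1; commitIndex=1
Op 6: F0 acks idx 1 -> match: F0=1 F1=1 F2=0 F3=1; commitIndex=1
Op 7: F3 acks idx 1 -> match: F0=1 F1=1 F2=0 F3=1; commitIndex=1

Answer: 1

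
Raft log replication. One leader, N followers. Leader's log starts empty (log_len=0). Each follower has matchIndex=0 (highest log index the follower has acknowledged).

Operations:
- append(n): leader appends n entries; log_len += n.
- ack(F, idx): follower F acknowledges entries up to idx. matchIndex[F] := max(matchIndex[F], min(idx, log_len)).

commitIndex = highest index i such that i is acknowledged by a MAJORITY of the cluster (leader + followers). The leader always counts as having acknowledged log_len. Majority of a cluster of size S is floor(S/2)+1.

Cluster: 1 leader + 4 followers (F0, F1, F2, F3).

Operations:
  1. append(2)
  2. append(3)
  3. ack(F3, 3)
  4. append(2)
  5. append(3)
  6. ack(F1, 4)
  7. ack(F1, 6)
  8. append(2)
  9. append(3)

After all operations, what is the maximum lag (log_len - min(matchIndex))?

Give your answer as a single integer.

Op 1: append 2 -> log_len=2
Op 2: append 3 -> log_len=5
Op 3: F3 acks idx 3 -> match: F0=0 F1=0 F2=0 F3=3; commitIndex=0
Op 4: append 2 -> log_len=7
Op 5: append 3 -> log_len=10
Op 6: F1 acks idx 4 -> match: F0=0 F1=4 F2=0 F3=3; commitIndex=3
Op 7: F1 acks idx 6 -> match: F0=0 F1=6 F2=0 F3=3; commitIndex=3
Op 8: append 2 -> log_len=12
Op 9: append 3 -> log_len=15

Answer: 15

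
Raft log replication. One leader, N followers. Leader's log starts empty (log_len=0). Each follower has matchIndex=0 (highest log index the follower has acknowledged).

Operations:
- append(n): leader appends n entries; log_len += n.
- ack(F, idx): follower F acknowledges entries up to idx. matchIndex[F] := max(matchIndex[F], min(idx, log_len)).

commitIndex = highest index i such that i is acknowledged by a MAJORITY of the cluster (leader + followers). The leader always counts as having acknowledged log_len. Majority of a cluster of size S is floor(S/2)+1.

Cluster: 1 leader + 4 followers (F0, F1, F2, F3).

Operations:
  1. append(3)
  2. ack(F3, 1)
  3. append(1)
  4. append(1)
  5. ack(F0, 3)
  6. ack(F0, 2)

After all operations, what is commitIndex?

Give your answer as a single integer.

Answer: 1

Derivation:
Op 1: append 3 -> log_len=3
Op 2: F3 acks idx 1 -> match: F0=0 F1=0 F2=0 F3=1; commitIndex=0
Op 3: append 1 -> log_len=4
Op 4: append 1 -> log_len=5
Op 5: F0 acks idx 3 -> match: F0=3 F1=0 F2=0 F3=1; commitIndex=1
Op 6: F0 acks idx 2 -> match: F0=3 F1=0 F2=0 F3=1; commitIndex=1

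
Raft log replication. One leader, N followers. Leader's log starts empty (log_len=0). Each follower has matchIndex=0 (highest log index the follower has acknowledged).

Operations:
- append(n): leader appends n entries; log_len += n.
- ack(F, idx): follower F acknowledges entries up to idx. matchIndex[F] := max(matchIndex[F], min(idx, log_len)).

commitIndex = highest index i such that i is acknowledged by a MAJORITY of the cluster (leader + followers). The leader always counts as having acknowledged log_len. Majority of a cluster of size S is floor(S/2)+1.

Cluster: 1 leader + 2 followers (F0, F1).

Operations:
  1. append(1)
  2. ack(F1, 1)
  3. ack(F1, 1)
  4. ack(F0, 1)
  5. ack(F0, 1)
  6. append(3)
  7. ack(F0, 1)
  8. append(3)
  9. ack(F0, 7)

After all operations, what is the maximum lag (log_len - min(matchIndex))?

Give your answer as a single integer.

Answer: 6

Derivation:
Op 1: append 1 -> log_len=1
Op 2: F1 acks idx 1 -> match: F0=0 F1=1; commitIndex=1
Op 3: F1 acks idx 1 -> match: F0=0 F1=1; commitIndex=1
Op 4: F0 acks idx 1 -> match: F0=1 F1=1; commitIndex=1
Op 5: F0 acks idx 1 -> match: F0=1 F1=1; commitIndex=1
Op 6: append 3 -> log_len=4
Op 7: F0 acks idx 1 -> match: F0=1 F1=1; commitIndex=1
Op 8: append 3 -> log_len=7
Op 9: F0 acks idx 7 -> match: F0=7 F1=1; commitIndex=7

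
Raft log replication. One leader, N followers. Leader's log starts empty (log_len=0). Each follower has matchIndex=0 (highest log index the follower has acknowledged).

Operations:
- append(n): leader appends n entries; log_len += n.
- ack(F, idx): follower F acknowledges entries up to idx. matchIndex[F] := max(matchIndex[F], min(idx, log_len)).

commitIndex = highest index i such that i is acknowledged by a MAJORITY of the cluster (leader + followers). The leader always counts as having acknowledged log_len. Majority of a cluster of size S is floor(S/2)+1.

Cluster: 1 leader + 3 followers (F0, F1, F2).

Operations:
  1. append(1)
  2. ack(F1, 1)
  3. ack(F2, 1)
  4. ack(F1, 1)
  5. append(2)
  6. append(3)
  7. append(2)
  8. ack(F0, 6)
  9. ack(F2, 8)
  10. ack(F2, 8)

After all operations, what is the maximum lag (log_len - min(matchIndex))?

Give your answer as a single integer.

Answer: 7

Derivation:
Op 1: append 1 -> log_len=1
Op 2: F1 acks idx 1 -> match: F0=0 F1=1 F2=0; commitIndex=0
Op 3: F2 acks idx 1 -> match: F0=0 F1=1 F2=1; commitIndex=1
Op 4: F1 acks idx 1 -> match: F0=0 F1=1 F2=1; commitIndex=1
Op 5: append 2 -> log_len=3
Op 6: append 3 -> log_len=6
Op 7: append 2 -> log_len=8
Op 8: F0 acks idx 6 -> match: F0=6 F1=1 F2=1; commitIndex=1
Op 9: F2 acks idx 8 -> match: F0=6 F1=1 F2=8; commitIndex=6
Op 10: F2 acks idx 8 -> match: F0=6 F1=1 F2=8; commitIndex=6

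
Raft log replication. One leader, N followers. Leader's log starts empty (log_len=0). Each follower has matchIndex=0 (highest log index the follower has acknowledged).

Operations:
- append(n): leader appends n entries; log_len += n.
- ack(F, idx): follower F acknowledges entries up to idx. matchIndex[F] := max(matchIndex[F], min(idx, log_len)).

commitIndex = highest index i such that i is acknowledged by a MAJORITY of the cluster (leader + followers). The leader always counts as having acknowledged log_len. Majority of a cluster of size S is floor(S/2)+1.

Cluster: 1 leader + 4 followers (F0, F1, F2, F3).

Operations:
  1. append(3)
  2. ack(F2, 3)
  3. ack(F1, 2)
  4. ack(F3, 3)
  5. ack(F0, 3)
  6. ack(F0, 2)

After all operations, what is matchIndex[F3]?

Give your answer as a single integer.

Answer: 3

Derivation:
Op 1: append 3 -> log_len=3
Op 2: F2 acks idx 3 -> match: F0=0 F1=0 F2=3 F3=0; commitIndex=0
Op 3: F1 acks idx 2 -> match: F0=0 F1=2 F2=3 F3=0; commitIndex=2
Op 4: F3 acks idx 3 -> match: F0=0 F1=2 F2=3 F3=3; commitIndex=3
Op 5: F0 acks idx 3 -> match: F0=3 F1=2 F2=3 F3=3; commitIndex=3
Op 6: F0 acks idx 2 -> match: F0=3 F1=2 F2=3 F3=3; commitIndex=3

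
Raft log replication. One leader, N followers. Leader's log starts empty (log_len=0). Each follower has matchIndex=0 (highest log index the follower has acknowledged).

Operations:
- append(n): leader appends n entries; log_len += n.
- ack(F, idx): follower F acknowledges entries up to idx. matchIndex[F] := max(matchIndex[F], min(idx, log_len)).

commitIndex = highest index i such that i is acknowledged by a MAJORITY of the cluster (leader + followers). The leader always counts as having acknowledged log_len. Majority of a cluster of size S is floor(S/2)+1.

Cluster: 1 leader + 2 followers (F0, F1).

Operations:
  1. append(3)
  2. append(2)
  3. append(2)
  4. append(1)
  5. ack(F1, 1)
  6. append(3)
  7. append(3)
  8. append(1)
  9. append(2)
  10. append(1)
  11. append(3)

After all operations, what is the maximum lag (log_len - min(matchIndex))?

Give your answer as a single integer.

Op 1: append 3 -> log_len=3
Op 2: append 2 -> log_len=5
Op 3: append 2 -> log_len=7
Op 4: append 1 -> log_len=8
Op 5: F1 acks idx 1 -> match: F0=0 F1=1; commitIndex=1
Op 6: append 3 -> log_len=11
Op 7: append 3 -> log_len=14
Op 8: append 1 -> log_len=15
Op 9: append 2 -> log_len=17
Op 10: append 1 -> log_len=18
Op 11: append 3 -> log_len=21

Answer: 21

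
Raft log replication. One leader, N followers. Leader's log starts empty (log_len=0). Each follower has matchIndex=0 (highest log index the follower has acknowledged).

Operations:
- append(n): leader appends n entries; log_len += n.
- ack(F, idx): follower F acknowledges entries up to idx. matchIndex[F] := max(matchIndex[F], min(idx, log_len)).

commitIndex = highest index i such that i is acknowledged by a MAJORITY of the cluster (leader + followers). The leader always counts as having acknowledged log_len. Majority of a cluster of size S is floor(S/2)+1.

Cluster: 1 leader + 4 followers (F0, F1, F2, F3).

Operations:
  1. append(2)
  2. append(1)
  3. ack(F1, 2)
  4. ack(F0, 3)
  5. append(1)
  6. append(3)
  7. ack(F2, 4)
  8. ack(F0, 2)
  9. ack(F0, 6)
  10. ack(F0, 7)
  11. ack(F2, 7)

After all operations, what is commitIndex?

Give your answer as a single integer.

Op 1: append 2 -> log_len=2
Op 2: append 1 -> log_len=3
Op 3: F1 acks idx 2 -> match: F0=0 F1=2 F2=0 F3=0; commitIndex=0
Op 4: F0 acks idx 3 -> match: F0=3 F1=2 F2=0 F3=0; commitIndex=2
Op 5: append 1 -> log_len=4
Op 6: append 3 -> log_len=7
Op 7: F2 acks idx 4 -> match: F0=3 F1=2 F2=4 F3=0; commitIndex=3
Op 8: F0 acks idx 2 -> match: F0=3 F1=2 F2=4 F3=0; commitIndex=3
Op 9: F0 acks idx 6 -> match: F0=6 F1=2 F2=4 F3=0; commitIndex=4
Op 10: F0 acks idx 7 -> match: F0=7 F1=2 F2=4 F3=0; commitIndex=4
Op 11: F2 acks idx 7 -> match: F0=7 F1=2 F2=7 F3=0; commitIndex=7

Answer: 7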